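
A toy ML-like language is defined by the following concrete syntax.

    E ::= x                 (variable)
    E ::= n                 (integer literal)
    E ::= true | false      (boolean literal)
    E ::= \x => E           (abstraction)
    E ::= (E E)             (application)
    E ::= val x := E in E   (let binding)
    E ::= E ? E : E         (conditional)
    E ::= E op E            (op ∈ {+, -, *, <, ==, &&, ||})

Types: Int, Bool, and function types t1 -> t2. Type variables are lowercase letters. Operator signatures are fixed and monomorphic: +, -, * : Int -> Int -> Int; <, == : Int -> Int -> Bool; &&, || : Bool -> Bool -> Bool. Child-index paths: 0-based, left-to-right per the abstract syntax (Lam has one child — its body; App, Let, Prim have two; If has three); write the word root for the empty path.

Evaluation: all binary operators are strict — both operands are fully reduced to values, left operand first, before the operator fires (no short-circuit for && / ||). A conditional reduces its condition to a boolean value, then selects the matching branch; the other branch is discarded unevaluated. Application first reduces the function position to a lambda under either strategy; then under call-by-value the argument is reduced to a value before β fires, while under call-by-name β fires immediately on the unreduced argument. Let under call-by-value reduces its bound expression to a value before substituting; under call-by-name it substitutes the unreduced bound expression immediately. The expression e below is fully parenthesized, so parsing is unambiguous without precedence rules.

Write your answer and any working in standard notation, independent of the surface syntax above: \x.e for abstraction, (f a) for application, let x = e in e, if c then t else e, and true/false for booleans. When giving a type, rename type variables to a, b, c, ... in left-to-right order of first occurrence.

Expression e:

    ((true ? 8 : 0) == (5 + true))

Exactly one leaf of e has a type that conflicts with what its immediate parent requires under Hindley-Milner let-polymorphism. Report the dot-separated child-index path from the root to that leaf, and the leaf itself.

Working:
  unify Bool ~ Bool
  unify Int ~ Int
  unify Int ~ Int
  unify Int ~ Int
  unify Bool ~ Int
  FAIL: mismatch Bool ~ Int

Answer: 1.1 : true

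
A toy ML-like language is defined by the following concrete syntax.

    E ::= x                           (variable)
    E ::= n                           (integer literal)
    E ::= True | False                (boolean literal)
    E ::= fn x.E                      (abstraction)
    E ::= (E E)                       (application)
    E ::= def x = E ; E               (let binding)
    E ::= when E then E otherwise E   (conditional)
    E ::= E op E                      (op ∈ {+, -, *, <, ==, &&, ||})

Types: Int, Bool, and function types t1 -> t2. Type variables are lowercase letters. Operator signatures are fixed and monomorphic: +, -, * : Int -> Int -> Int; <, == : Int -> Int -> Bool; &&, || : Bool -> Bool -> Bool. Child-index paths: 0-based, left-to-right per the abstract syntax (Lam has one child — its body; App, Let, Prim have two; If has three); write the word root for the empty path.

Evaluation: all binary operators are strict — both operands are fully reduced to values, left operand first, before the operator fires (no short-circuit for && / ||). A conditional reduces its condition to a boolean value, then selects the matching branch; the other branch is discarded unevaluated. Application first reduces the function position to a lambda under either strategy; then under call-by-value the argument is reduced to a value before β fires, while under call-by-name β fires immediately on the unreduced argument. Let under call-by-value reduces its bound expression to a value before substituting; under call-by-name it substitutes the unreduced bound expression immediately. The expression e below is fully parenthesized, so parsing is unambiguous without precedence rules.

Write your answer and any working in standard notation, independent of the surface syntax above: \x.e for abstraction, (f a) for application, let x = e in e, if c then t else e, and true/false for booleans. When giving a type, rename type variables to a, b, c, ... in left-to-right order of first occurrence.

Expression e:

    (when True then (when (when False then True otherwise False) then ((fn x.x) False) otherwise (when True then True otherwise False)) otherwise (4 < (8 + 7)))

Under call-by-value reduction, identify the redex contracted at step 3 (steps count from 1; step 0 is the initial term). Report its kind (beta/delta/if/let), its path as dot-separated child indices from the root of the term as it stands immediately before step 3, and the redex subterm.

Trace:
step 0: (if true then (if (if false then true else false) then ((\x.x) false) else (if true then true else false)) else (4 < (8 + 7)))
step 1: [if@root] (if (if false then true else false) then ((\x.x) false) else (if true then true else false))
step 2: [if@0] (if false then ((\x.x) false) else (if true then true else false))
step 3: [if@root] (if true then true else false)

Answer: if at root : (if false then ((\x.x) false) else (if true then true else false))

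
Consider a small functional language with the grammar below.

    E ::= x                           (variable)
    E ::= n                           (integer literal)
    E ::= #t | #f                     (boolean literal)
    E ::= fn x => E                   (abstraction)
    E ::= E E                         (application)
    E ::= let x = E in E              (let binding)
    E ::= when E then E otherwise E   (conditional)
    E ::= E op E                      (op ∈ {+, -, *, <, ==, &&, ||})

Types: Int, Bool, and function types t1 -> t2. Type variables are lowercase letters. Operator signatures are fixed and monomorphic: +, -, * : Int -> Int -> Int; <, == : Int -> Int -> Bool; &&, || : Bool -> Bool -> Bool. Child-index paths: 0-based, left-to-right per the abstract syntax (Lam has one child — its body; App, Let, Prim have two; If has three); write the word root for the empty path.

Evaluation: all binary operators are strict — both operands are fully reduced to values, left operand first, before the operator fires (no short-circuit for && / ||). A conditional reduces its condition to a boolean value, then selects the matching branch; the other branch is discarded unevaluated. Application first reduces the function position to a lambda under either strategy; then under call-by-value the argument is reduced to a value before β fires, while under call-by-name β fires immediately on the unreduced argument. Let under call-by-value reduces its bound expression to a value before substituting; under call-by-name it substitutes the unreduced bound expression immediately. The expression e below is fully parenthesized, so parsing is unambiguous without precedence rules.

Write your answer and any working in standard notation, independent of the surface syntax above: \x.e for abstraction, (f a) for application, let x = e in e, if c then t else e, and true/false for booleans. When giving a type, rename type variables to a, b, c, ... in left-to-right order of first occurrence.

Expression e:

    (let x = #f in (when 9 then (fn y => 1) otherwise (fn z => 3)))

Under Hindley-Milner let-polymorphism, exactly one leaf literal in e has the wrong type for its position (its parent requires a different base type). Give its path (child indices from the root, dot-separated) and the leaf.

Trace:
let x : Bool
  unify Int ~ Bool
  FAIL: mismatch Int ~ Bool

Answer: 1.0 : 9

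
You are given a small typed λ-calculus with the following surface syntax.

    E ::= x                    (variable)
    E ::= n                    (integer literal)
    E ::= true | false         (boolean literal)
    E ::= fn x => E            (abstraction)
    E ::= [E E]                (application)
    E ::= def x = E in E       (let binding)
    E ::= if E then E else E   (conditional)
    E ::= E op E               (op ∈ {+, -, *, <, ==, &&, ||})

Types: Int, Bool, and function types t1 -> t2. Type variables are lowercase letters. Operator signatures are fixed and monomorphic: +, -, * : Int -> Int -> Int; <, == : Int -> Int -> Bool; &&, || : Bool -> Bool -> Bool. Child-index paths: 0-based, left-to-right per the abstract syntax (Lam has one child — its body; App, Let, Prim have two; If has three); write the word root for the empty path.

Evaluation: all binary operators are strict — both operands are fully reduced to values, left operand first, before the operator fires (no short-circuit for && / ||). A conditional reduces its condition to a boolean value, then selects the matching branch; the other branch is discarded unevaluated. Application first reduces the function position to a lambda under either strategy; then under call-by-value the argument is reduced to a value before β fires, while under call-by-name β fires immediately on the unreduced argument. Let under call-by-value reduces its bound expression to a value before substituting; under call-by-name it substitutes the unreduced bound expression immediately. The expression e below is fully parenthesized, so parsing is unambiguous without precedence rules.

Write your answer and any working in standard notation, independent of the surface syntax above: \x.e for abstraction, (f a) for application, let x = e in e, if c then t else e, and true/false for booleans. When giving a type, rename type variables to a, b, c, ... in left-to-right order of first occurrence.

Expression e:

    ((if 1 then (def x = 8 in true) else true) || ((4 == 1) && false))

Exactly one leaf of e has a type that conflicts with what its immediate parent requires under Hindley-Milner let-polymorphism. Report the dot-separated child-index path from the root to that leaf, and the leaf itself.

Trace:
  unify Int ~ Bool
  FAIL: mismatch Int ~ Bool

Answer: 0.0 : 1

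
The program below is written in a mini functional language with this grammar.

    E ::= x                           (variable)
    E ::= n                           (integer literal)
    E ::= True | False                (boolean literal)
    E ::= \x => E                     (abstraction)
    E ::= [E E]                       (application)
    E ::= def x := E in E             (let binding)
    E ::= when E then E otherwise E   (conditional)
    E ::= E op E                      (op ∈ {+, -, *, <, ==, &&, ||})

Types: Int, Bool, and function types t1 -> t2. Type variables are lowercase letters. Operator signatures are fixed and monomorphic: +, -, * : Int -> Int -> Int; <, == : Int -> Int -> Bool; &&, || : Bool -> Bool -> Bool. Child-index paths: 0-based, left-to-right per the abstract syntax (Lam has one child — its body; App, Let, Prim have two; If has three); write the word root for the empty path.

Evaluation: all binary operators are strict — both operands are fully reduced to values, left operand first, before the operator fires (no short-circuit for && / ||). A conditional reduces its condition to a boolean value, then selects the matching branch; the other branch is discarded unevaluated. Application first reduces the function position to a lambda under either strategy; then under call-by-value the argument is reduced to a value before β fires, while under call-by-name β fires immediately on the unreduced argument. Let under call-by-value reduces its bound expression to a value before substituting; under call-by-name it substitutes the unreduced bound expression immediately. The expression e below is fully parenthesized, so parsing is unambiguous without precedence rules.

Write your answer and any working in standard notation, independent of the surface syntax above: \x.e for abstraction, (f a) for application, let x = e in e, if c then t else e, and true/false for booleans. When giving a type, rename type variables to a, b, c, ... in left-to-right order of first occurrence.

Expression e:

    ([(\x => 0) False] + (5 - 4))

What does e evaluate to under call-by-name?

Answer: 1

Working:
step 0: (((\x.0) false) + (5 - 4))
step 1: [beta@0] (0 + (5 - 4))
step 2: [delta@1] (0 + 1)
step 3: [delta@root] 1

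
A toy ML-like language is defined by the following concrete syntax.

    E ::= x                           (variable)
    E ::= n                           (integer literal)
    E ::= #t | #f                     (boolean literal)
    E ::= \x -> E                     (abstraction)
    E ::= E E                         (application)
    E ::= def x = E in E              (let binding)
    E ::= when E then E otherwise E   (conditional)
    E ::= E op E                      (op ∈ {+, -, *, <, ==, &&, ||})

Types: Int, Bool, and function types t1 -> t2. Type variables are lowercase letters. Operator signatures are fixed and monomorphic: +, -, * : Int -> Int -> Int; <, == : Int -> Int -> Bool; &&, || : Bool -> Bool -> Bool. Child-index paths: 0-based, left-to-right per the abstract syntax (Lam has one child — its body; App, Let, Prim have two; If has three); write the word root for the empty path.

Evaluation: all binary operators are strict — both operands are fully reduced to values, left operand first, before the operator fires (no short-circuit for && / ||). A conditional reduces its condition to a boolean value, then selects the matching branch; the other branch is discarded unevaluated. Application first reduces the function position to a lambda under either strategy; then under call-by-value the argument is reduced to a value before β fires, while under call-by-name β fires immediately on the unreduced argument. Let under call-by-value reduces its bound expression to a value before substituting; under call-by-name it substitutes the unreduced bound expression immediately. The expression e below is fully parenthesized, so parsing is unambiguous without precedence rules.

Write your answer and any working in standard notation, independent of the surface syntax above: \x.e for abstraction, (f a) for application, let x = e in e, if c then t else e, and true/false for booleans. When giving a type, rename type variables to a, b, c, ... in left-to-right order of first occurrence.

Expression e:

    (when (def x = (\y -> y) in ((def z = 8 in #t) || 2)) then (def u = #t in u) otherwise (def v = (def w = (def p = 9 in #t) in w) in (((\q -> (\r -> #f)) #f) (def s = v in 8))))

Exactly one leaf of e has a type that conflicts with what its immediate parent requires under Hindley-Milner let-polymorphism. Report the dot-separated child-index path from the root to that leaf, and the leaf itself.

Answer: 0.1.1 : 2

Derivation:
y : a
\y._ : a -> a
let x : forall. a -> a
let z : Int
  unify Bool ~ Bool
  unify Int ~ Bool
  FAIL: mismatch Int ~ Bool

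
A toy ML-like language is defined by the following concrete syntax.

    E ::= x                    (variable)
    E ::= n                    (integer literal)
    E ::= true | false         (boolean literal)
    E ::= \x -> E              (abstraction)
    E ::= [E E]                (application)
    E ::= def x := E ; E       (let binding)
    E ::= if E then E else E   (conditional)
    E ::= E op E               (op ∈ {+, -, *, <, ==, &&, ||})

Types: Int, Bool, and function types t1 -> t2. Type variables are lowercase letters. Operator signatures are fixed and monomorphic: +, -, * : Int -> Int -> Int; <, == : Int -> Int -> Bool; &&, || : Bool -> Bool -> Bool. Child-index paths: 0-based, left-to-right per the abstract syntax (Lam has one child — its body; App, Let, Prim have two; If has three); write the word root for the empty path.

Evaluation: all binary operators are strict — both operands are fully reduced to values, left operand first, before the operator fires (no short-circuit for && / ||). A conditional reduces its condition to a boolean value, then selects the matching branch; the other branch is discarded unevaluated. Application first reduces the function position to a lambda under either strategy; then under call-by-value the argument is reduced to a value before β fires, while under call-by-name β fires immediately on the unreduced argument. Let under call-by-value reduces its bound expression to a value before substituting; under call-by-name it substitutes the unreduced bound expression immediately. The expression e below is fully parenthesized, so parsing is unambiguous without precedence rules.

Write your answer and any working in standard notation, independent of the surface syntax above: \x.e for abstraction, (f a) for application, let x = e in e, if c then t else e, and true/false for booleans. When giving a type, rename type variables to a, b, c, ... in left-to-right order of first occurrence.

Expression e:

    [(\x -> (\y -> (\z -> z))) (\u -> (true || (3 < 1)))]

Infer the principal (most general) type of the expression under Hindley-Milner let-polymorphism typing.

Answer: a -> b -> b

Trace:
z : c
\z._ : c -> c
\y._ : b -> c -> c
\x._ : a -> b -> c -> c
  unify Bool ~ Bool
  unify Int ~ Int
  unify Int ~ Int
  unify Bool ~ Bool
\u._ : d -> Bool
  unify a -> b -> c -> c ~ (d -> Bool) -> e
  unify a ~ d -> Bool
  unify b -> c -> c ~ e
_ _ : b -> c -> c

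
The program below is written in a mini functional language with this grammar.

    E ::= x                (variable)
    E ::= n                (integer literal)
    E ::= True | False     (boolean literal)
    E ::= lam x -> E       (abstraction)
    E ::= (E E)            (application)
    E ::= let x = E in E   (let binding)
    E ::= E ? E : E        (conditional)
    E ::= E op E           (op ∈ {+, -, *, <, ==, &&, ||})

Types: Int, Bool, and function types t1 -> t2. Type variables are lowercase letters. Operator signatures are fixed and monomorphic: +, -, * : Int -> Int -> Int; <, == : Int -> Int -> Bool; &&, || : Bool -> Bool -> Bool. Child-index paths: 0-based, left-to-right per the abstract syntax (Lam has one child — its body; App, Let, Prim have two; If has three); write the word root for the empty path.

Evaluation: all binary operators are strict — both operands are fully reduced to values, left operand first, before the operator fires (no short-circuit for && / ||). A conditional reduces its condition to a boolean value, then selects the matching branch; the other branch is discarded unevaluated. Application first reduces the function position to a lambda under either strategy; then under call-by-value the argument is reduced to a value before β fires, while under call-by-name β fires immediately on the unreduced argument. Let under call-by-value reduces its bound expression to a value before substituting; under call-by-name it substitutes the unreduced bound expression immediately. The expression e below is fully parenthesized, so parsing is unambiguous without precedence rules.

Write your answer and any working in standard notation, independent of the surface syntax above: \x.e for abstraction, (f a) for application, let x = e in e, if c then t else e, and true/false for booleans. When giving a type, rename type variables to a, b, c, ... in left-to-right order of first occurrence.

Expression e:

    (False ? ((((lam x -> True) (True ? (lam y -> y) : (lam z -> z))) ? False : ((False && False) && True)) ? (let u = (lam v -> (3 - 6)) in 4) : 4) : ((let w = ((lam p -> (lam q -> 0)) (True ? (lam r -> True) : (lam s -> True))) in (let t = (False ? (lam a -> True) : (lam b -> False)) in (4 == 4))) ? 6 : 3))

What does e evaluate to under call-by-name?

Working:
step 0: (if false then (if (if ((\x.true) (if true then (\y.y) else (\z.z))) then false else ((false && false) && true)) then (let u = (\v.(3 - 6)) in 4) else 4) else (if (let w = ((\p.(\q.0)) (if true then (\r.true) else (\s.true))) in (let t = (if false then (\a.true) else (\b.false)) in (4 == 4))) then 6 else 3))
step 1: [if@root] (if (let w = ((\p.(\q.0)) (if true then (\r.true) else (\s.true))) in (let t = (if false then (\a.true) else (\b.false)) in (4 == 4))) then 6 else 3)
step 2: [let@0] (if (let t = (if false then (\a.true) else (\b.false)) in (4 == 4)) then 6 else 3)
step 3: [let@0] (if (4 == 4) then 6 else 3)
step 4: [delta@0] (if true then 6 else 3)
step 5: [if@root] 6

Answer: 6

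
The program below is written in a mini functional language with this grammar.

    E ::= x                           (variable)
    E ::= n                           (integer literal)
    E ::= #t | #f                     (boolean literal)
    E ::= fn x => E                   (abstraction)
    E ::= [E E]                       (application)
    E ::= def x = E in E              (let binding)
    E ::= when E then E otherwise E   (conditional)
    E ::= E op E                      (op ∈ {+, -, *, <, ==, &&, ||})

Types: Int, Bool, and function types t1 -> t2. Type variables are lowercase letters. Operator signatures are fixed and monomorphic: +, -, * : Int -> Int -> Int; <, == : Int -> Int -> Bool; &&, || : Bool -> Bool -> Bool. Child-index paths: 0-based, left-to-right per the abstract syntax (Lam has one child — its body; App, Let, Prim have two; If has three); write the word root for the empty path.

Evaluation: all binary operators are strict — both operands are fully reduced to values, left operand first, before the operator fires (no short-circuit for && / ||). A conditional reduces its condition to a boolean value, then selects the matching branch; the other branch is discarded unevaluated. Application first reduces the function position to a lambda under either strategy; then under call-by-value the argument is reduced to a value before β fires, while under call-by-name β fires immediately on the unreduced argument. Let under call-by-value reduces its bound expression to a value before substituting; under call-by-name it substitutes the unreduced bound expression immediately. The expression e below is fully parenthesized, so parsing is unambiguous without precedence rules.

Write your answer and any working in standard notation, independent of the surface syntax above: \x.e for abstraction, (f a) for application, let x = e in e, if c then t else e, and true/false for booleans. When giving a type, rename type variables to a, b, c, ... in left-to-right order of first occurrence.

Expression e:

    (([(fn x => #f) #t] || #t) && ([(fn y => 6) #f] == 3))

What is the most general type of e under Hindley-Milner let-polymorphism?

Answer: Bool

Working:
\x._ : a -> Bool
  unify a -> Bool ~ Bool -> b
  unify a ~ Bool
  unify Bool ~ b
_ _ : Bool
  unify Bool ~ Bool
  unify Bool ~ Bool
  unify Bool ~ Bool
\y._ : c -> Int
  unify c -> Int ~ Bool -> d
  unify c ~ Bool
  unify Int ~ d
_ _ : Int
  unify Int ~ Int
  unify Int ~ Int
  unify Bool ~ Bool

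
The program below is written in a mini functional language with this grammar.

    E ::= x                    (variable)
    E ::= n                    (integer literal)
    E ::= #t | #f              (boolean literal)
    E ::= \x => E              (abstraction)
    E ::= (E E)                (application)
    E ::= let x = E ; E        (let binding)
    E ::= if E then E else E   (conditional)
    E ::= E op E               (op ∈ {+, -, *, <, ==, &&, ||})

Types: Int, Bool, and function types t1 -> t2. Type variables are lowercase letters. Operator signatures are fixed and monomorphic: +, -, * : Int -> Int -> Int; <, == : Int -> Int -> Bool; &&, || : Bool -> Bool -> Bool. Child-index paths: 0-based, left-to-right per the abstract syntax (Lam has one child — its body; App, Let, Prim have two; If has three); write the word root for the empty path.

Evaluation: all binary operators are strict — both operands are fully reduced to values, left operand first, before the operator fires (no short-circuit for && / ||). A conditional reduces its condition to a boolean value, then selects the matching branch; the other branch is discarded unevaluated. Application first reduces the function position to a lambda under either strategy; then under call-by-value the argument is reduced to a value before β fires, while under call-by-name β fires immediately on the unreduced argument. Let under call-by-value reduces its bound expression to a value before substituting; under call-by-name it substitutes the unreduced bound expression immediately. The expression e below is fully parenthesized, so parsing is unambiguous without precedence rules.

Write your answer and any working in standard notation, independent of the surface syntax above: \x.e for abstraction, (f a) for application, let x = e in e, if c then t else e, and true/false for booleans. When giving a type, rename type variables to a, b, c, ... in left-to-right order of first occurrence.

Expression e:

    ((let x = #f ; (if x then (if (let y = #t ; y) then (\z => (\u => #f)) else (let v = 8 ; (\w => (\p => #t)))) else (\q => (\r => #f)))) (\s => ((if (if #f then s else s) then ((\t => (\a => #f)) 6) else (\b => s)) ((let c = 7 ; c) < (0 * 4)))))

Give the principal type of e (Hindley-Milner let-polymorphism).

Answer: a -> Bool

Trace:
let x : Bool
x : Bool
  unify Bool ~ Bool
let y : Bool
y : Bool
  unify Bool ~ Bool
\u._ : b -> Bool
\z._ : a -> b -> Bool
let v : Int
\p._ : d -> Bool
\w._ : c -> d -> Bool
  unify a -> b -> Bool ~ c -> d -> Bool
  unify a ~ c
  unify b -> Bool ~ d -> Bool
  unify b ~ d
  unify Bool ~ Bool
\r._ : f -> Bool
\q._ : e -> f -> Bool
  unify c -> d -> Bool ~ e -> f -> Bool
  unify c ~ e
  unify d -> Bool ~ f -> Bool
  unify d ~ f
  unify Bool ~ Bool
  unify Bool ~ Bool
s : g
s : g
  unify g ~ g
  unify g ~ Bool
\a._ : i -> Bool
\t._ : h -> i -> Bool
  unify h -> i -> Bool ~ Int -> j
  unify h ~ Int
  unify i -> Bool ~ j
_ _ : i -> Bool
s : Bool
\b._ : k -> Bool
  unify i -> Bool ~ k -> Bool
  unify i ~ k
  unify Bool ~ Bool
let c : Int
c : Int
  unify Int ~ Int
  unify Int ~ Int
  unify Int ~ Int
  unify Int ~ Int
  unify k -> Bool ~ Bool -> l
  unify k ~ Bool
  unify Bool ~ l
_ _ : Bool
\s._ : Bool -> Bool
  unify e -> f -> Bool ~ (Bool -> Bool) -> m
  unify e ~ Bool -> Bool
  unify f -> Bool ~ m
_ _ : f -> Bool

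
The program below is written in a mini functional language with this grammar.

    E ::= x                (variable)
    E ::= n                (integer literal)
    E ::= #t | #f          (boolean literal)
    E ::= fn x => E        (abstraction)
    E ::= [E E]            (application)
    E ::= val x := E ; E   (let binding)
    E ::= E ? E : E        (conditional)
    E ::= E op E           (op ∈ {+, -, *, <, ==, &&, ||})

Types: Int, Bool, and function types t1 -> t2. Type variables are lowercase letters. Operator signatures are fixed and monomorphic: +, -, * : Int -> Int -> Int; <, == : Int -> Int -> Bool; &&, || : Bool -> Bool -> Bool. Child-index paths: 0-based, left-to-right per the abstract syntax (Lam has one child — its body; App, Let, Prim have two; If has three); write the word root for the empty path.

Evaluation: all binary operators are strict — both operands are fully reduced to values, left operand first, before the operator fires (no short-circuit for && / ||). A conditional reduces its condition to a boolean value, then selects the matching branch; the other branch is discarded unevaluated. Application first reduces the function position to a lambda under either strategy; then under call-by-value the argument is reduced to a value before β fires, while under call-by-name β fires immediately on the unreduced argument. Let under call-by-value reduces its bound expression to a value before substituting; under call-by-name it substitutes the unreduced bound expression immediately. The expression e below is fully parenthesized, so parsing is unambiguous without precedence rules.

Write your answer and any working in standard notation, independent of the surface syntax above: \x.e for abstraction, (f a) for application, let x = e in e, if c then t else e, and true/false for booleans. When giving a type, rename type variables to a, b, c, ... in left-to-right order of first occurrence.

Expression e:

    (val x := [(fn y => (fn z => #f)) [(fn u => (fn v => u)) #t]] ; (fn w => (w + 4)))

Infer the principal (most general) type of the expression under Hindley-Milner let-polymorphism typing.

Answer: Int -> Int

Working:
\z._ : b -> Bool
\y._ : a -> b -> Bool
u : c
\v._ : d -> c
\u._ : c -> d -> c
  unify c -> d -> c ~ Bool -> e
  unify c ~ Bool
  unify d -> Bool ~ e
_ _ : d -> Bool
  unify a -> b -> Bool ~ (d -> Bool) -> f
  unify a ~ d -> Bool
  unify b -> Bool ~ f
_ _ : b -> Bool
let x : forall. b -> Bool
w : g
  unify g ~ Int
  unify Int ~ Int
\w._ : Int -> Int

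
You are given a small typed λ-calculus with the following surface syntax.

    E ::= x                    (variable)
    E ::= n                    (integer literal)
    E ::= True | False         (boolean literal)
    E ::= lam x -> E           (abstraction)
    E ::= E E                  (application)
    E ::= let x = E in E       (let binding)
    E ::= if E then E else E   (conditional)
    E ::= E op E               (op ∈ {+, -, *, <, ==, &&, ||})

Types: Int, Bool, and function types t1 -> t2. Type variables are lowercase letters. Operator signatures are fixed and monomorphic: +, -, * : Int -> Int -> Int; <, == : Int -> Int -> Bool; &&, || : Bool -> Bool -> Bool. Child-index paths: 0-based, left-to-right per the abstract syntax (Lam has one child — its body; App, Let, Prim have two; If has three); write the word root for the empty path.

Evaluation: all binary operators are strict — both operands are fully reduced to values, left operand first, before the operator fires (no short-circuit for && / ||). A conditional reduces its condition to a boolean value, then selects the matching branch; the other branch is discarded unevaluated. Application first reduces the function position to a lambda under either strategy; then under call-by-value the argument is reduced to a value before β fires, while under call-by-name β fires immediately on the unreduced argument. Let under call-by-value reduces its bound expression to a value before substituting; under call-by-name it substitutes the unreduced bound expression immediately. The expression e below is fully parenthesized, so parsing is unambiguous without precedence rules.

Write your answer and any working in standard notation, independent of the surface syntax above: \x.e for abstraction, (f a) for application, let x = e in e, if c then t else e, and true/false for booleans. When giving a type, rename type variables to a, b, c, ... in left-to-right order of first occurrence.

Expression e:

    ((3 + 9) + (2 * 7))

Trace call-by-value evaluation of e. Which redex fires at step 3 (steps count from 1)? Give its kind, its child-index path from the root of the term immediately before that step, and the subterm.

Trace:
step 0: ((3 + 9) + (2 * 7))
step 1: [delta@0] (12 + (2 * 7))
step 2: [delta@1] (12 + 14)
step 3: [delta@root] 26

Answer: delta at root : (12 + 14)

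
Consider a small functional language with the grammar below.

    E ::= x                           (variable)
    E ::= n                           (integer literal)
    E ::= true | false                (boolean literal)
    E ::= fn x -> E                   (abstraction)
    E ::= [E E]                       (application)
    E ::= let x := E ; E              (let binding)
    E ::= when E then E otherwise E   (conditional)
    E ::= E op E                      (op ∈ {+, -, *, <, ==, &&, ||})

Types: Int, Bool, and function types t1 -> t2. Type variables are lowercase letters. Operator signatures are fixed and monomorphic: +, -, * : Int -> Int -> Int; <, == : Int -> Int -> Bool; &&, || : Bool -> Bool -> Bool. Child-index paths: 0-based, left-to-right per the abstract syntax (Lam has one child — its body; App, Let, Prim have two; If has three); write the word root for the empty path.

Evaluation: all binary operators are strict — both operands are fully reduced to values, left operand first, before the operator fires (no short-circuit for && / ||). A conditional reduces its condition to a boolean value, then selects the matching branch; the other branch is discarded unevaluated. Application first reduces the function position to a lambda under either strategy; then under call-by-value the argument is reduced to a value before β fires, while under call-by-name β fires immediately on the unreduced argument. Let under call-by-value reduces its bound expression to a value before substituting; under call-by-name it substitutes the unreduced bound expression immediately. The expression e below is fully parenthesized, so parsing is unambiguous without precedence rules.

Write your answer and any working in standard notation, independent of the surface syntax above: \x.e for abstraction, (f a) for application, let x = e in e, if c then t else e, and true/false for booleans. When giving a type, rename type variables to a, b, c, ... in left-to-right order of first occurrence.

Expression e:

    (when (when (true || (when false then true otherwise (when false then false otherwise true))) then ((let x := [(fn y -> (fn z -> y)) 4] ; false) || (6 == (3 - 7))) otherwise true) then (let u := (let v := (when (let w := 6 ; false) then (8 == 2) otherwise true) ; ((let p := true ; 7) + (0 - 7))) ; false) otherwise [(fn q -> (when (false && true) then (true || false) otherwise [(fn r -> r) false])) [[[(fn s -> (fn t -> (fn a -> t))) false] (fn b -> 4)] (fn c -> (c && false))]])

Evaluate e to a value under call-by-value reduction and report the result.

Answer: false

Derivation:
step 0: (if (if (true || (if false then true else (if false then false else true))) then ((let x = ((\y.(\z.y)) 4) in false) || (6 == (3 - 7))) else true) then (let u = (let v = (if (let w = 6 in false) then (8 == 2) else true) in ((let p = true in 7) + (0 - 7))) in false) else ((\q.(if (false && true) then (true || false) else ((\r.r) false))) ((((\s.(\t.(\a.t))) false) (\b.4)) (\c.(c && false)))))
step 1: [if@0.0.1] (if (if (true || (if false then false else true)) then ((let x = ((\y.(\z.y)) 4) in false) || (6 == (3 - 7))) else true) then (let u = (let v = (if (let w = 6 in false) then (8 == 2) else true) in ((let p = true in 7) + (0 - 7))) in false) else ((\q.(if (false && true) then (true || false) else ((\r.r) false))) ((((\s.(\t.(\a.t))) false) (\b.4)) (\c.(c && false)))))
step 2: [if@0.0.1] (if (if (true || true) then ((let x = ((\y.(\z.y)) 4) in false) || (6 == (3 - 7))) else true) then (let u = (let v = (if (let w = 6 in false) then (8 == 2) else true) in ((let p = true in 7) + (0 - 7))) in false) else ((\q.(if (false && true) then (true || false) else ((\r.r) false))) ((((\s.(\t.(\a.t))) false) (\b.4)) (\c.(c && false)))))
step 3: [delta@0.0] (if (if true then ((let x = ((\y.(\z.y)) 4) in false) || (6 == (3 - 7))) else true) then (let u = (let v = (if (let w = 6 in false) then (8 == 2) else true) in ((let p = true in 7) + (0 - 7))) in false) else ((\q.(if (false && true) then (true || false) else ((\r.r) false))) ((((\s.(\t.(\a.t))) false) (\b.4)) (\c.(c && false)))))
step 4: [if@0] (if ((let x = ((\y.(\z.y)) 4) in false) || (6 == (3 - 7))) then (let u = (let v = (if (let w = 6 in false) then (8 == 2) else true) in ((let p = true in 7) + (0 - 7))) in false) else ((\q.(if (false && true) then (true || false) else ((\r.r) false))) ((((\s.(\t.(\a.t))) false) (\b.4)) (\c.(c && false)))))
step 5: [beta@0.0.0] (if ((let x = (\z.4) in false) || (6 == (3 - 7))) then (let u = (let v = (if (let w = 6 in false) then (8 == 2) else true) in ((let p = true in 7) + (0 - 7))) in false) else ((\q.(if (false && true) then (true || false) else ((\r.r) false))) ((((\s.(\t.(\a.t))) false) (\b.4)) (\c.(c && false)))))
step 6: [let@0.0] (if (false || (6 == (3 - 7))) then (let u = (let v = (if (let w = 6 in false) then (8 == 2) else true) in ((let p = true in 7) + (0 - 7))) in false) else ((\q.(if (false && true) then (true || false) else ((\r.r) false))) ((((\s.(\t.(\a.t))) false) (\b.4)) (\c.(c && false)))))
step 7: [delta@0.1.1] (if (false || (6 == -4)) then (let u = (let v = (if (let w = 6 in false) then (8 == 2) else true) in ((let p = true in 7) + (0 - 7))) in false) else ((\q.(if (false && true) then (true || false) else ((\r.r) false))) ((((\s.(\t.(\a.t))) false) (\b.4)) (\c.(c && false)))))
step 8: [delta@0.1] (if (false || false) then (let u = (let v = (if (let w = 6 in false) then (8 == 2) else true) in ((let p = true in 7) + (0 - 7))) in false) else ((\q.(if (false && true) then (true || false) else ((\r.r) false))) ((((\s.(\t.(\a.t))) false) (\b.4)) (\c.(c && false)))))
step 9: [delta@0] (if false then (let u = (let v = (if (let w = 6 in false) then (8 == 2) else true) in ((let p = true in 7) + (0 - 7))) in false) else ((\q.(if (false && true) then (true || false) else ((\r.r) false))) ((((\s.(\t.(\a.t))) false) (\b.4)) (\c.(c && false)))))
step 10: [if@root] ((\q.(if (false && true) then (true || false) else ((\r.r) false))) ((((\s.(\t.(\a.t))) false) (\b.4)) (\c.(c && false))))
step 11: [beta@1.0.0] ((\q.(if (false && true) then (true || false) else ((\r.r) false))) (((\t.(\a.t)) (\b.4)) (\c.(c && false))))
step 12: [beta@1.0] ((\q.(if (false && true) then (true || false) else ((\r.r) false))) ((\a.(\b.4)) (\c.(c && false))))
step 13: [beta@1] ((\q.(if (false && true) then (true || false) else ((\r.r) false))) (\b.4))
step 14: [beta@root] (if (false && true) then (true || false) else ((\r.r) false))
step 15: [delta@0] (if false then (true || false) else ((\r.r) false))
step 16: [if@root] ((\r.r) false)
step 17: [beta@root] false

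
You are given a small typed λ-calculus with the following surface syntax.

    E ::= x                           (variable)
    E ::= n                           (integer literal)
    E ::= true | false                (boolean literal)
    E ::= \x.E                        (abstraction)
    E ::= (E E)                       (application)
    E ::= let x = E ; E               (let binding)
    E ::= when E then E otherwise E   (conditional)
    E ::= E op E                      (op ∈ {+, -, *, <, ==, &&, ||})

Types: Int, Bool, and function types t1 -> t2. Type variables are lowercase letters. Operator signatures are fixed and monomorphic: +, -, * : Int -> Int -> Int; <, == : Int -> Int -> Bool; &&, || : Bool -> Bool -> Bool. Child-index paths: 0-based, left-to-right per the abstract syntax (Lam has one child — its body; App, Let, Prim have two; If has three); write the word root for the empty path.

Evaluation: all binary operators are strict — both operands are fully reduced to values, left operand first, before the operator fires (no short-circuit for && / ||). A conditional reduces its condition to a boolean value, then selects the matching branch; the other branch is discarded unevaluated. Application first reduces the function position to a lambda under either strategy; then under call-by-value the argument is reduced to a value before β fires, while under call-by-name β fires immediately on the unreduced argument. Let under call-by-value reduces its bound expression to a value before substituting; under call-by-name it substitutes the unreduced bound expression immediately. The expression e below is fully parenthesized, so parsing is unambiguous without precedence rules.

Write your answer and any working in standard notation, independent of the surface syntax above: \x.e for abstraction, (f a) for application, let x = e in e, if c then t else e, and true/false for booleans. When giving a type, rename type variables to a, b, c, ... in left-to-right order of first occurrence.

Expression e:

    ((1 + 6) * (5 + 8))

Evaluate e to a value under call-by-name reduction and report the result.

Trace:
step 0: ((1 + 6) * (5 + 8))
step 1: [delta@0] (7 * (5 + 8))
step 2: [delta@1] (7 * 13)
step 3: [delta@root] 91

Answer: 91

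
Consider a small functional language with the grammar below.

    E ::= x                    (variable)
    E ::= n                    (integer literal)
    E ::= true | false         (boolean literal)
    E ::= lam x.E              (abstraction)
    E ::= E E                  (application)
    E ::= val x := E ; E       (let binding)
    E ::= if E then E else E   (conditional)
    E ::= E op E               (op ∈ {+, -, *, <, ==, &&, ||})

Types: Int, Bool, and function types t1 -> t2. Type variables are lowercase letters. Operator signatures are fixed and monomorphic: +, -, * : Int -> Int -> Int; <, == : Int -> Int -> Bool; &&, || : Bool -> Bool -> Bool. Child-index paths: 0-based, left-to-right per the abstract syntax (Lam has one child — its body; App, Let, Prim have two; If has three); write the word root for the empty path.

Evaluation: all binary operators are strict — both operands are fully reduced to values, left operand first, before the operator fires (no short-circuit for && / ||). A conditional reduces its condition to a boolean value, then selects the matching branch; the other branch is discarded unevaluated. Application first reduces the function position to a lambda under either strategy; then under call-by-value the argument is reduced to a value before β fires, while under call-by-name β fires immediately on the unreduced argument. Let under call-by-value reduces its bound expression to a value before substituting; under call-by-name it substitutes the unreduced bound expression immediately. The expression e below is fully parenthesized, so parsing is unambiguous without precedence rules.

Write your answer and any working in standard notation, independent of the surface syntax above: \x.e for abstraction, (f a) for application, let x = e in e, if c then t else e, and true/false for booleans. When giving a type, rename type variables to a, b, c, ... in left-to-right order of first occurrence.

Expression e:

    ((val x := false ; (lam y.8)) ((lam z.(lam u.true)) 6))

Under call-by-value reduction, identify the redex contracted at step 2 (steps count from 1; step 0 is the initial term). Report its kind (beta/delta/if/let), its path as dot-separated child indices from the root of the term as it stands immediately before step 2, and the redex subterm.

Working:
step 0: ((let x = false in (\y.8)) ((\z.(\u.true)) 6))
step 1: [let@0] ((\y.8) ((\z.(\u.true)) 6))
step 2: [beta@1] ((\y.8) (\u.true))

Answer: beta at 1 : ((\z.(\u.true)) 6)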